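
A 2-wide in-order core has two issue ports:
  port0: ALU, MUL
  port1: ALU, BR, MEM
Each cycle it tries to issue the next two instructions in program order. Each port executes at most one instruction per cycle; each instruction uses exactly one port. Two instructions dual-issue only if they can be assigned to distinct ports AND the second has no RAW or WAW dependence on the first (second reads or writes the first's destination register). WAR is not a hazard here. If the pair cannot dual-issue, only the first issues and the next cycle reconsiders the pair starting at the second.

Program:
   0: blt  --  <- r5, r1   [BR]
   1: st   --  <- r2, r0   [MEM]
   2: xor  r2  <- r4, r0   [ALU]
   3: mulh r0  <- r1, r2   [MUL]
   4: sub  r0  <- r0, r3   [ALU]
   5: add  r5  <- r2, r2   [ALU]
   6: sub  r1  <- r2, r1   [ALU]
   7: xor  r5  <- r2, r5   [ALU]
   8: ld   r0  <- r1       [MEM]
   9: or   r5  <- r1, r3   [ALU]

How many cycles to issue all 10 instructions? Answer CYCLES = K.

[0] i0  blt  -- no-port BR/MEM
[1] i1&i2  st;xor  -- pair
[2] i3  mulh  -- RAW+WAW r0
[3] i4&i5  sub;add  -- pair
[4] i6&i7  sub;xor  -- pair
[5] i8&i9  ld;or  -- pair

CYCLES = 6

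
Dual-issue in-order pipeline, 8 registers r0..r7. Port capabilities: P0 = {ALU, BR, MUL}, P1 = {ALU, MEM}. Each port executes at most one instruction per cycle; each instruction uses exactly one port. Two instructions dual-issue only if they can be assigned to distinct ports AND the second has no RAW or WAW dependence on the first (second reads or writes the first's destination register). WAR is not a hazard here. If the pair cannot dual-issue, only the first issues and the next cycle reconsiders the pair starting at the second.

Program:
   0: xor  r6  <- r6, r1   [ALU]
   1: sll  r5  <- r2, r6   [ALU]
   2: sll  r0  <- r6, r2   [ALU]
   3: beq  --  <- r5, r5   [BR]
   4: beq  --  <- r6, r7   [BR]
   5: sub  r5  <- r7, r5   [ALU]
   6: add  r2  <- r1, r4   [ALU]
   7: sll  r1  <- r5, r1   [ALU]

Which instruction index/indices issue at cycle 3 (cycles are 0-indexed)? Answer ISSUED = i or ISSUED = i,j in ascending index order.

ISSUED = 4,5

t=0 i0:xor.ALU ; RAW r6
t=1 i1&i2:sll.ALU;sll.ALU ; 2-wide
t=2 i3:beq.BR ; no-port BR/BR
t=3 i4&i5:beq.BR;sub.ALU ; 2-wide
t=4 i6&i7:add.ALU;sll.ALU ; 2-wide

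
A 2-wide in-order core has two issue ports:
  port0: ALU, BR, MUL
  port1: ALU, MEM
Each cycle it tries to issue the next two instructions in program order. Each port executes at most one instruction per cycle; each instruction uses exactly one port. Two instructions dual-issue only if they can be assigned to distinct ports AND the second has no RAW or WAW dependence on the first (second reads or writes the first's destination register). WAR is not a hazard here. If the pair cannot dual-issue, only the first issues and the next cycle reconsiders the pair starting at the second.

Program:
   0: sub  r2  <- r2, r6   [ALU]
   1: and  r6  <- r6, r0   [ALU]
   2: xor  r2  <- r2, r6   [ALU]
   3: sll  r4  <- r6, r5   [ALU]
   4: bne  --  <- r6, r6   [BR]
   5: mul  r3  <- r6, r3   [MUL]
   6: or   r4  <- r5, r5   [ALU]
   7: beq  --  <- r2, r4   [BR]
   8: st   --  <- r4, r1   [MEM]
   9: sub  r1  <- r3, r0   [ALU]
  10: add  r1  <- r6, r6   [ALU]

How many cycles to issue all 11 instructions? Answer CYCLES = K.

#0 head=0: sub and i0/i1 pair
#1 head=2: xor sll i2/i3 pair
#2 head=4: bne i4 no-port BR/MUL
#3 head=5: mul or i5/i6 pair
#4 head=7: beq st i7/i8 pair
#5 head=9: sub i9 WAW r1
#6 head=10: add i10 tail

CYCLES = 7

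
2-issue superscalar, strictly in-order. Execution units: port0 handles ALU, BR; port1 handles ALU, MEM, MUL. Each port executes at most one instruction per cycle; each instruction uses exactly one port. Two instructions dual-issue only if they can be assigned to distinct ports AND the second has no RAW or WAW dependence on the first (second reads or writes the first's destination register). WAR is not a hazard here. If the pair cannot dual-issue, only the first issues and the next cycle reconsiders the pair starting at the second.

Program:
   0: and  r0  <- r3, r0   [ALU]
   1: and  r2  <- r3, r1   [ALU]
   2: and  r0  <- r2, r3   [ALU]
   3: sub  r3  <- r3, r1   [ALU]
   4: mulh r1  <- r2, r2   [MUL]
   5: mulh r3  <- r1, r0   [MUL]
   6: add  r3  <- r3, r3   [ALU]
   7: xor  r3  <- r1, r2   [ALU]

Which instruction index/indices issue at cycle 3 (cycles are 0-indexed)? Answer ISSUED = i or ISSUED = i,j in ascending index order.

ISSUED = 5

c0: i0&i1 and.ALU;and.ALU  dual
c1: i2&i3 and.ALU;sub.ALU  dual
c2: i4 mulh.MUL  no-port MUL/MUL
c3: i5 mulh.MUL  RAW+WAW r3
c4: i6 add.ALU  WAW r3
c5: i7 xor.ALU  tail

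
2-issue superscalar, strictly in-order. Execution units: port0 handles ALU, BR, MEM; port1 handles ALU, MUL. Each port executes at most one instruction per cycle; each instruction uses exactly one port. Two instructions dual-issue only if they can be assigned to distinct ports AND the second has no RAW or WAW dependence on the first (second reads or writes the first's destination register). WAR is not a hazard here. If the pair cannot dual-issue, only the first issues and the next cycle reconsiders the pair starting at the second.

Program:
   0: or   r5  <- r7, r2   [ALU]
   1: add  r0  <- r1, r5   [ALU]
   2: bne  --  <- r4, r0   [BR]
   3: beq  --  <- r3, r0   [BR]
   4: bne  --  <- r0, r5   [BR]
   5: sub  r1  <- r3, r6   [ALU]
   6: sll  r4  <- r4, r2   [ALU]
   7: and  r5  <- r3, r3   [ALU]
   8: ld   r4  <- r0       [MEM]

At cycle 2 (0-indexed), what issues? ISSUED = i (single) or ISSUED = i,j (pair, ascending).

ISSUED = 2

[0] i0  or  -- RAW r5
[1] i1  add  -- RAW r0
[2] i2  bne  -- no-port BR/BR
[3] i3  beq  -- no-port BR/BR
[4] i4+i5  bne/sub  -- 2-wide
[5] i6+i7  sll/and  -- 2-wide
[6] i8  ld  -- tail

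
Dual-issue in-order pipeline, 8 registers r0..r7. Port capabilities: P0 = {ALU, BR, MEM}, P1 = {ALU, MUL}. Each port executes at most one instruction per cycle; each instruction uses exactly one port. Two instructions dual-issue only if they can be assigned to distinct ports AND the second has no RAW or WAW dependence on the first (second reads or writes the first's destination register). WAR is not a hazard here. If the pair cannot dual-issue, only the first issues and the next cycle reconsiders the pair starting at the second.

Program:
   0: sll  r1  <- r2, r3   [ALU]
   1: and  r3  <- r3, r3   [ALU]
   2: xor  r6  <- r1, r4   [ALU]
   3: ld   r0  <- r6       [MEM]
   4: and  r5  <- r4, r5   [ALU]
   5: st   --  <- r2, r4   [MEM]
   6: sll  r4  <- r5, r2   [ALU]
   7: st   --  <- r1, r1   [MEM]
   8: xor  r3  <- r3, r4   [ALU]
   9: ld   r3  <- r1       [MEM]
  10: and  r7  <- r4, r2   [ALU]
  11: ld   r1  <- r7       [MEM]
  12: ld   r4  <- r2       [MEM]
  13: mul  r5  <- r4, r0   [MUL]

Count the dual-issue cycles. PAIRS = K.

PAIRS = 5

#0 head=0: sll.ALU;and.ALU i0/i1 pair
#1 head=2: xor.ALU i2 RAW r6
#2 head=3: ld.MEM;and.ALU i3/i4 pair
#3 head=5: st.MEM;sll.ALU i5/i6 pair
#4 head=7: st.MEM;xor.ALU i7/i8 pair
#5 head=9: ld.MEM;and.ALU i9/i10 pair
#6 head=11: ld.MEM i11 no-port MEM/MEM
#7 head=12: ld.MEM i12 RAW r4
#8 head=13: mul.MUL i13 tail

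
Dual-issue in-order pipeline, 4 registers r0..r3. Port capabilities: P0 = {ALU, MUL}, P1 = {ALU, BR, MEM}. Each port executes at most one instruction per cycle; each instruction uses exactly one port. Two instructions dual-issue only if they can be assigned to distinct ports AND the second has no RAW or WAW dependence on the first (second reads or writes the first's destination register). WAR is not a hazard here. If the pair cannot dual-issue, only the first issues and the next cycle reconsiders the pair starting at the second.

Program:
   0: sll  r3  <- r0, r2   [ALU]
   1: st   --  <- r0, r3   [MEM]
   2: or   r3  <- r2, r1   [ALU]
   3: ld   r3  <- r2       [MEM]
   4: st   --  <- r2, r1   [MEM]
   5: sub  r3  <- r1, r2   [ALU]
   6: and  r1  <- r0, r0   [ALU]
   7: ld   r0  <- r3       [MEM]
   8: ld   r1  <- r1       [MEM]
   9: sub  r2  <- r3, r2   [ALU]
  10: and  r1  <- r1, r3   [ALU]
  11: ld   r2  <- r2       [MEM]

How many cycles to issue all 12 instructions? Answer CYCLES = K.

t=0 i0:sll.ALU ; RAW r3
t=1 i1+i2:st.MEM+or.ALU ; 2-wide
t=2 i3:ld.MEM ; no-port MEM/MEM
t=3 i4+i5:st.MEM+sub.ALU ; 2-wide
t=4 i6+i7:and.ALU+ld.MEM ; 2-wide
t=5 i8+i9:ld.MEM+sub.ALU ; 2-wide
t=6 i10+i11:and.ALU+ld.MEM ; 2-wide

CYCLES = 7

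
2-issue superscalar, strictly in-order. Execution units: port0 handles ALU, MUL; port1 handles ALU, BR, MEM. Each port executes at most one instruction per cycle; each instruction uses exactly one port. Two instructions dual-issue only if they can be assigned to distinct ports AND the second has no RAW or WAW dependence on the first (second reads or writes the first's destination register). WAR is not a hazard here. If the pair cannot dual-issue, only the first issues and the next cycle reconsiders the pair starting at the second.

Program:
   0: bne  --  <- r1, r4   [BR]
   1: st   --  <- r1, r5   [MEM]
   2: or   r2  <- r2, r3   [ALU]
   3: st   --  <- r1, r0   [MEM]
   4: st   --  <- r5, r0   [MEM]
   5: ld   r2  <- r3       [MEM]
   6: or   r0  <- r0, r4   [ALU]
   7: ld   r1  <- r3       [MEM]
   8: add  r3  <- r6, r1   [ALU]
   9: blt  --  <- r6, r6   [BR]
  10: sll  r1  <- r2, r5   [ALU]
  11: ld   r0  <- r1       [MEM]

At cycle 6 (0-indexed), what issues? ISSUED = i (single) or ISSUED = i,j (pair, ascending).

ISSUED = 8,9

c0: i0 bne  no-port BR/MEM
c1: i1+i2 st+or  2-wide
c2: i3 st  no-port MEM/MEM
c3: i4 st  no-port MEM/MEM
c4: i5+i6 ld+or  2-wide
c5: i7 ld  RAW r1
c6: i8+i9 add+blt  2-wide
c7: i10 sll  RAW r1
c8: i11 ld  tail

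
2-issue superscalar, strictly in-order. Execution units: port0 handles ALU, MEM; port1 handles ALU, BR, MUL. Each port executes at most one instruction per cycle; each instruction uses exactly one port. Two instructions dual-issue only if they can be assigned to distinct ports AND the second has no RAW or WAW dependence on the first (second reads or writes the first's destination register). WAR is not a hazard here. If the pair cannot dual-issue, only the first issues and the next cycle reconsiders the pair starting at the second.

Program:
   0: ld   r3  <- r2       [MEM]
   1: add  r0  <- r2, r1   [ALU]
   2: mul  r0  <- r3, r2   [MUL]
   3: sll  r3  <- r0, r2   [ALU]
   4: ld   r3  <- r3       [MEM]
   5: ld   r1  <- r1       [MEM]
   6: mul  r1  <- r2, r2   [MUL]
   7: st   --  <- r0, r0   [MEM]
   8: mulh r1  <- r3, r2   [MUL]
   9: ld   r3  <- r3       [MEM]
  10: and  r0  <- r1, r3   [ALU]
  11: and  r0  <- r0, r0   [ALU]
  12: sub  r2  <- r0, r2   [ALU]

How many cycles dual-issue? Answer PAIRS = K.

0. ld.MEM/add.ALU @i0+i1  | pair
1. mul.MUL @i2  | RAW r0
2. sll.ALU @i3  | RAW+WAW r3
3. ld.MEM @i4  | no-port MEM/MEM
4. ld.MEM @i5  | WAW r1
5. mul.MUL/st.MEM @i6+i7  | pair
6. mulh.MUL/ld.MEM @i8+i9  | pair
7. and.ALU @i10  | RAW+WAW r0
8. and.ALU @i11  | RAW r0
9. sub.ALU @i12  | tail

PAIRS = 3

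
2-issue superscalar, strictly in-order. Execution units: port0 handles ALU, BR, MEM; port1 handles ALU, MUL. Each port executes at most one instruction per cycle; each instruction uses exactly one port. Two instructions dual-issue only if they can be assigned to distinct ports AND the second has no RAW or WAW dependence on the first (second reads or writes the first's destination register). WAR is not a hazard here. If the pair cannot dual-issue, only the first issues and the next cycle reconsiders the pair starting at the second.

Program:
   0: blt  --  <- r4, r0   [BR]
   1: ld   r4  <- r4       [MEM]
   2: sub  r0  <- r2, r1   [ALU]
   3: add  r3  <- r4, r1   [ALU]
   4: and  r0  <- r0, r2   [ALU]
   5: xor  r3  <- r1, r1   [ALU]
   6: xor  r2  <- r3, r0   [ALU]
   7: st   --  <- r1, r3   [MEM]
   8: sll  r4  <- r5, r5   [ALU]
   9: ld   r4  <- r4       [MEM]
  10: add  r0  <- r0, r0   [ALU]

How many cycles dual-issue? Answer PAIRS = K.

[0] i0  blt.BR  -- no-port BR/MEM
[1] i1/i2  ld.MEM+sub.ALU  -- 2-wide
[2] i3/i4  add.ALU+and.ALU  -- 2-wide
[3] i5  xor.ALU  -- RAW r3
[4] i6/i7  xor.ALU+st.MEM  -- 2-wide
[5] i8  sll.ALU  -- RAW+WAW r4
[6] i9/i10  ld.MEM+add.ALU  -- 2-wide

PAIRS = 4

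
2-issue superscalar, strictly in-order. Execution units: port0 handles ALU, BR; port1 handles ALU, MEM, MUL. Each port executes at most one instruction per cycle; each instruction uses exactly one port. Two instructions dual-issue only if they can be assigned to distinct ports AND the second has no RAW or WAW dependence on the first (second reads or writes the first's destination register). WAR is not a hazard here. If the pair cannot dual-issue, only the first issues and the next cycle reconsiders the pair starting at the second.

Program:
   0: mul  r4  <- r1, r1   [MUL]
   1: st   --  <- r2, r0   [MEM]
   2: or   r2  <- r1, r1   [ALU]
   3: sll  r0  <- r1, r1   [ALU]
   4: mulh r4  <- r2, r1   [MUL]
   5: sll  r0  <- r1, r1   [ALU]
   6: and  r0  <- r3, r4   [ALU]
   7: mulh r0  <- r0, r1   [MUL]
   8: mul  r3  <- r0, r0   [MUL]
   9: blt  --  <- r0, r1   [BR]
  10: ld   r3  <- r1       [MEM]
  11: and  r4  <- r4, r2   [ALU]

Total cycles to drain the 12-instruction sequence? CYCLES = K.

CYCLES = 8

c0: i0 mul.MUL  no-port MUL/MEM
c1: i1+i2 st.MEM/or.ALU  dual
c2: i3+i4 sll.ALU/mulh.MUL  dual
c3: i5 sll.ALU  WAW r0
c4: i6 and.ALU  RAW+WAW r0
c5: i7 mulh.MUL  no-port MUL/MUL
c6: i8+i9 mul.MUL/blt.BR  dual
c7: i10+i11 ld.MEM/and.ALU  dual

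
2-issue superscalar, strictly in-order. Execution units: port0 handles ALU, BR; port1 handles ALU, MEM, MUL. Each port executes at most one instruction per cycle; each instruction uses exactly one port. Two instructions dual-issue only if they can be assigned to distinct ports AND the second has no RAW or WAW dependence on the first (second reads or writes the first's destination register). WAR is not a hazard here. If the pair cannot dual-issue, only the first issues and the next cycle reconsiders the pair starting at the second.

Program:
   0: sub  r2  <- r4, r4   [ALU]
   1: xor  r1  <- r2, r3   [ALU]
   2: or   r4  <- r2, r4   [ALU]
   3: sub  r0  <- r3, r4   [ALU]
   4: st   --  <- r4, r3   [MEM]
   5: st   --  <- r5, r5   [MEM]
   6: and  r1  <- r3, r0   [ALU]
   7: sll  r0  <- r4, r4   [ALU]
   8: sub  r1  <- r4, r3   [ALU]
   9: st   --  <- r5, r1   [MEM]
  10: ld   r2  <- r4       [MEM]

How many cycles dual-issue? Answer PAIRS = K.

0. sub.ALU @i0  | RAW r2
1. xor.ALU+or.ALU @i1,i2  | 2-wide
2. sub.ALU+st.MEM @i3,i4  | 2-wide
3. st.MEM+and.ALU @i5,i6  | 2-wide
4. sll.ALU+sub.ALU @i7,i8  | 2-wide
5. st.MEM @i9  | no-port MEM/MEM
6. ld.MEM @i10  | tail

PAIRS = 4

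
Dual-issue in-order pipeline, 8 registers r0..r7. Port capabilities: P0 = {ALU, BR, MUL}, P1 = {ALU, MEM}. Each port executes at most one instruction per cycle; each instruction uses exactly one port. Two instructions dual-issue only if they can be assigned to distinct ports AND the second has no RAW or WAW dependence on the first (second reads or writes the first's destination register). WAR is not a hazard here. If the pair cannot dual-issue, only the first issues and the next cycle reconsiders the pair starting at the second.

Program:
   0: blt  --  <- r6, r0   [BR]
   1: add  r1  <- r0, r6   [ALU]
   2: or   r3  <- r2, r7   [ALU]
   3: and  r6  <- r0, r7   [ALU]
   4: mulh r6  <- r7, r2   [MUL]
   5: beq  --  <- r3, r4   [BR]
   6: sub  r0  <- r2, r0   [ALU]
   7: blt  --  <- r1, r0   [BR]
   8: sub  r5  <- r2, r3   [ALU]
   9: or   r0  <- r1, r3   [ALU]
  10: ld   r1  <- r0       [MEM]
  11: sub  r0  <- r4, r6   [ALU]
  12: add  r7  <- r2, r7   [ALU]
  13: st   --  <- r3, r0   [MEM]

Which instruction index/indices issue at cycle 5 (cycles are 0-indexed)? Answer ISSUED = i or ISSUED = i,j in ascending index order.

#0 head=0: blt.BR;add.ALU i0&i1 dual
#1 head=2: or.ALU;and.ALU i2&i3 dual
#2 head=4: mulh.MUL i4 no-port MUL/BR
#3 head=5: beq.BR;sub.ALU i5&i6 dual
#4 head=7: blt.BR;sub.ALU i7&i8 dual
#5 head=9: or.ALU i9 RAW r0
#6 head=10: ld.MEM;sub.ALU i10&i11 dual
#7 head=12: add.ALU;st.MEM i12&i13 dual

ISSUED = 9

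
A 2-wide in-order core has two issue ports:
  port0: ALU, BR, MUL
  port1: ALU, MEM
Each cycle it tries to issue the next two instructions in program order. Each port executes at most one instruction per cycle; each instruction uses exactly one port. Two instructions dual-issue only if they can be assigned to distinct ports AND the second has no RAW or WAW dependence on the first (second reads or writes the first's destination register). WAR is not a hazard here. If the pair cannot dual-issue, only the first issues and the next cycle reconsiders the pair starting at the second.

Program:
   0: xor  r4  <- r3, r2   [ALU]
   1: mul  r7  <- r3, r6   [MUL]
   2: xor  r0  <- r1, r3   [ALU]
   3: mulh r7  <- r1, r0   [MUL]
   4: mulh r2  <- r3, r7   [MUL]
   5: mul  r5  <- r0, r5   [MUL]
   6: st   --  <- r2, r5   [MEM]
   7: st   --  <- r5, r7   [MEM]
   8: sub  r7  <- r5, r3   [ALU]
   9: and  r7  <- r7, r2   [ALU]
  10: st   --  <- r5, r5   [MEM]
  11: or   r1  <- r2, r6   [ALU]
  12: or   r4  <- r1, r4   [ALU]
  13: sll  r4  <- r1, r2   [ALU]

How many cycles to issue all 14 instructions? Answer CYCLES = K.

CYCLES = 11

c0: i0&i1 xor/mul  2-wide
c1: i2 xor  RAW r0
c2: i3 mulh  no-port MUL/MUL
c3: i4 mulh  no-port MUL/MUL
c4: i5 mul  RAW r5
c5: i6 st  no-port MEM/MEM
c6: i7&i8 st/sub  2-wide
c7: i9&i10 and/st  2-wide
c8: i11 or  RAW r1
c9: i12 or  WAW r4
c10: i13 sll  tail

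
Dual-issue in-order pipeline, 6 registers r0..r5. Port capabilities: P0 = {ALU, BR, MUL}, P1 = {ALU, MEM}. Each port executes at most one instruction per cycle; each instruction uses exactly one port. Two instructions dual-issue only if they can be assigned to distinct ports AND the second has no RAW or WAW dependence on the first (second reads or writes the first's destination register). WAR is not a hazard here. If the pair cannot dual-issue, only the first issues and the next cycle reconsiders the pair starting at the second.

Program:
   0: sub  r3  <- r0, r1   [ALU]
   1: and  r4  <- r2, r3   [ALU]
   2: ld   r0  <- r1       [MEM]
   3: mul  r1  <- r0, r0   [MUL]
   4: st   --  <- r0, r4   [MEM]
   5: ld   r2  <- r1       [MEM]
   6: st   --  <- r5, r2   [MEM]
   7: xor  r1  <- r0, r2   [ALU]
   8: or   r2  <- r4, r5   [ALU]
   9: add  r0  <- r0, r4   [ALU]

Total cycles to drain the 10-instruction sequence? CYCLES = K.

CYCLES = 6

0. sub.ALU @i0  | RAW r3
1. and.ALU ld.MEM @i1/i2  | pair
2. mul.MUL st.MEM @i3/i4  | pair
3. ld.MEM @i5  | no-port MEM/MEM
4. st.MEM xor.ALU @i6/i7  | pair
5. or.ALU add.ALU @i8/i9  | pair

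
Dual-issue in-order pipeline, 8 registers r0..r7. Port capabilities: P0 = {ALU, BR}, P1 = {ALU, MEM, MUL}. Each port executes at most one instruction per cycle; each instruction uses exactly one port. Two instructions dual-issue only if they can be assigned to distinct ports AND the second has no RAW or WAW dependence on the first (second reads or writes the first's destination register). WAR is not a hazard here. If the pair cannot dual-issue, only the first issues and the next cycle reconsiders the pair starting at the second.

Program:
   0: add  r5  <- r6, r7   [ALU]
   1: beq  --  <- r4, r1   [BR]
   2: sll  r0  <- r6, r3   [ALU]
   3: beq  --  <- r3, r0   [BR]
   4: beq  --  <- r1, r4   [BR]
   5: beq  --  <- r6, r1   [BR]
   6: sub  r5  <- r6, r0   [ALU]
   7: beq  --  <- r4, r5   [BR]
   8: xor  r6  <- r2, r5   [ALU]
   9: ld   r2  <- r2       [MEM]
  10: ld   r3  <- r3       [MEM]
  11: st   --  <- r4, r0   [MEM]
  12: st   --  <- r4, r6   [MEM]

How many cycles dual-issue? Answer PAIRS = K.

PAIRS = 3

[0] i0&i1  add.ALU;beq.BR  -- pair
[1] i2  sll.ALU  -- RAW r0
[2] i3  beq.BR  -- no-port BR/BR
[3] i4  beq.BR  -- no-port BR/BR
[4] i5&i6  beq.BR;sub.ALU  -- pair
[5] i7&i8  beq.BR;xor.ALU  -- pair
[6] i9  ld.MEM  -- no-port MEM/MEM
[7] i10  ld.MEM  -- no-port MEM/MEM
[8] i11  st.MEM  -- no-port MEM/MEM
[9] i12  st.MEM  -- tail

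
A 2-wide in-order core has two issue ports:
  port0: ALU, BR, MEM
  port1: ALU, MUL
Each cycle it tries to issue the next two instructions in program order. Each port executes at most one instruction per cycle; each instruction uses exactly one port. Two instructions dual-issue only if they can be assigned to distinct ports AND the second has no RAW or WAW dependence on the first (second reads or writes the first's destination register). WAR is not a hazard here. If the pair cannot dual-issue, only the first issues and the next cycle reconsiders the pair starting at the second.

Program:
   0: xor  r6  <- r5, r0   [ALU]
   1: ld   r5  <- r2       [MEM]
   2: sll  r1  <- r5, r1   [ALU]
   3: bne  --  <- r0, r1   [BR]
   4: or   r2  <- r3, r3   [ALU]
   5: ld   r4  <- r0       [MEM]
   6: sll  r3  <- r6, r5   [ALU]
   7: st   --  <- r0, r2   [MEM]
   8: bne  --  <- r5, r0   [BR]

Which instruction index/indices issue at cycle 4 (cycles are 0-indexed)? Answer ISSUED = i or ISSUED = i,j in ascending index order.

[0] i0&i1  xor.ALU+ld.MEM  -- pair
[1] i2  sll.ALU  -- RAW r1
[2] i3&i4  bne.BR+or.ALU  -- pair
[3] i5&i6  ld.MEM+sll.ALU  -- pair
[4] i7  st.MEM  -- no-port MEM/BR
[5] i8  bne.BR  -- tail

ISSUED = 7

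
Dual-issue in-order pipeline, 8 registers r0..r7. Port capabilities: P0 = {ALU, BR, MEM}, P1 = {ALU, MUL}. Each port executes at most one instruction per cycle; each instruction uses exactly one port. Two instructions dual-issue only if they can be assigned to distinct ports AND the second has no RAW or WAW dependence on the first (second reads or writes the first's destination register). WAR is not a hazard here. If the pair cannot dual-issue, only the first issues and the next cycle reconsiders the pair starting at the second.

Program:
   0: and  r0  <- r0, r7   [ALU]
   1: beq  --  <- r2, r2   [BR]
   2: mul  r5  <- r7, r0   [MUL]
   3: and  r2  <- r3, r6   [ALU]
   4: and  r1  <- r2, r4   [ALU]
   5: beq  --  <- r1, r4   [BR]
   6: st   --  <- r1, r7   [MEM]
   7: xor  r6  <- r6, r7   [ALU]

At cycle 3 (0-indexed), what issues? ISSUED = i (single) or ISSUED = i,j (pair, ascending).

[0] i0&i1  and beq  -- pair
[1] i2&i3  mul and  -- pair
[2] i4  and  -- RAW r1
[3] i5  beq  -- no-port BR/MEM
[4] i6&i7  st xor  -- pair

ISSUED = 5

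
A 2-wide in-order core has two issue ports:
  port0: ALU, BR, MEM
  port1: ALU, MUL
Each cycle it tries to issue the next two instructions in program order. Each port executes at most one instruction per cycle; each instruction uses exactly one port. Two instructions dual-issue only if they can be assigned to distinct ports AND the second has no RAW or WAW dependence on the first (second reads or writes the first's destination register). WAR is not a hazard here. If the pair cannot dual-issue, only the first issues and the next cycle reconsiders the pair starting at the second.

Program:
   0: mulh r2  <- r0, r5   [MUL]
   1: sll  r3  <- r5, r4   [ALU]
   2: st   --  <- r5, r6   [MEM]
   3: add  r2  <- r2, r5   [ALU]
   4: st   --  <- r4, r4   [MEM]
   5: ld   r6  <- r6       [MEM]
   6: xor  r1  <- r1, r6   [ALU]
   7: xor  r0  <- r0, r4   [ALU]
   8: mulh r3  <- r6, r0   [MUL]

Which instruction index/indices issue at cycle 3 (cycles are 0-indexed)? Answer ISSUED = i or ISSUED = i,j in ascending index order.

t=0 i0&i1:mulh.MUL;sll.ALU ; 2-wide
t=1 i2&i3:st.MEM;add.ALU ; 2-wide
t=2 i4:st.MEM ; no-port MEM/MEM
t=3 i5:ld.MEM ; RAW r6
t=4 i6&i7:xor.ALU;xor.ALU ; 2-wide
t=5 i8:mulh.MUL ; tail

ISSUED = 5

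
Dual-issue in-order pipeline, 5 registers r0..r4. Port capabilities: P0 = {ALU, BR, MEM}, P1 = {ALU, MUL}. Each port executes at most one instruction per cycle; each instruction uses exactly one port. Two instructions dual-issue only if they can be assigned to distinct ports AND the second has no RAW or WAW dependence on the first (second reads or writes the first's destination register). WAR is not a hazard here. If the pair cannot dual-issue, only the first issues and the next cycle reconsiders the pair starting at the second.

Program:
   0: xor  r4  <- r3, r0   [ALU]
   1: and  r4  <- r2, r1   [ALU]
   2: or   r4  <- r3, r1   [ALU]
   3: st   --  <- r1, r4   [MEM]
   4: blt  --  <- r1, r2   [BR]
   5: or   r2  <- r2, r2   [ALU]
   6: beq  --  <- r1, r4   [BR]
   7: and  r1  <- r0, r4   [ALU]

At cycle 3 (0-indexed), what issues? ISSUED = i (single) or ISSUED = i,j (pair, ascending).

ISSUED = 3

t=0 i0:xor.ALU ; WAW r4
t=1 i1:and.ALU ; WAW r4
t=2 i2:or.ALU ; RAW r4
t=3 i3:st.MEM ; no-port MEM/BR
t=4 i4&i5:blt.BR;or.ALU ; pair
t=5 i6&i7:beq.BR;and.ALU ; pair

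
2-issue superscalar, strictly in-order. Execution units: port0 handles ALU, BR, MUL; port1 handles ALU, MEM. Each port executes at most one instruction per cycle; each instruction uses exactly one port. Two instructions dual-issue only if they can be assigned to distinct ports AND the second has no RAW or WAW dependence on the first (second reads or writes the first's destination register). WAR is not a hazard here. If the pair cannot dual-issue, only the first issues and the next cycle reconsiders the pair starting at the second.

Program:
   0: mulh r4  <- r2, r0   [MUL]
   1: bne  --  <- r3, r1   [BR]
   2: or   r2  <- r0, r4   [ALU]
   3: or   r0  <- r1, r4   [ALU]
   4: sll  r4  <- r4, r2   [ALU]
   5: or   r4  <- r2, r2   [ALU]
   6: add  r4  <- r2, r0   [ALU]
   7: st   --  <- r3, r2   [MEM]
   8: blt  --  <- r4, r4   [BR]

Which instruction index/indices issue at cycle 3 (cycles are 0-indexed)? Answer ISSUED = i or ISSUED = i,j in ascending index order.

#0 head=0: mulh i0 no-port MUL/BR
#1 head=1: bne/or i1/i2 2-wide
#2 head=3: or/sll i3/i4 2-wide
#3 head=5: or i5 WAW r4
#4 head=6: add/st i6/i7 2-wide
#5 head=8: blt i8 tail

ISSUED = 5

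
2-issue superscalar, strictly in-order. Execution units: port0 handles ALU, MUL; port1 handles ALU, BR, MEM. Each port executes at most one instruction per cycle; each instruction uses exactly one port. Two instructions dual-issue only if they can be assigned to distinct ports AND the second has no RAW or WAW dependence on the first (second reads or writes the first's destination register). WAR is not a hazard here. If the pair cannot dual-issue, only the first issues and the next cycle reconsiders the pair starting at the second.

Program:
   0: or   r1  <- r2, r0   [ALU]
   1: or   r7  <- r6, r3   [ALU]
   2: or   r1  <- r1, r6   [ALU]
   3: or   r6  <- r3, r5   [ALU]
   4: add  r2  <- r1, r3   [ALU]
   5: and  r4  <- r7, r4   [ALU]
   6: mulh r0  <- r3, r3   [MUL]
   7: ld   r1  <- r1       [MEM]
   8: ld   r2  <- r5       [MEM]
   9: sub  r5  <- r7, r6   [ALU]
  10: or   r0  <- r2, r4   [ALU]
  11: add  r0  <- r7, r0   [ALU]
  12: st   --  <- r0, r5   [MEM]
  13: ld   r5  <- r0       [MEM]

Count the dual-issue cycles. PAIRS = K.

[0] i0+i1  or.ALU;or.ALU  -- dual
[1] i2+i3  or.ALU;or.ALU  -- dual
[2] i4+i5  add.ALU;and.ALU  -- dual
[3] i6+i7  mulh.MUL;ld.MEM  -- dual
[4] i8+i9  ld.MEM;sub.ALU  -- dual
[5] i10  or.ALU  -- RAW+WAW r0
[6] i11  add.ALU  -- RAW r0
[7] i12  st.MEM  -- no-port MEM/MEM
[8] i13  ld.MEM  -- tail

PAIRS = 5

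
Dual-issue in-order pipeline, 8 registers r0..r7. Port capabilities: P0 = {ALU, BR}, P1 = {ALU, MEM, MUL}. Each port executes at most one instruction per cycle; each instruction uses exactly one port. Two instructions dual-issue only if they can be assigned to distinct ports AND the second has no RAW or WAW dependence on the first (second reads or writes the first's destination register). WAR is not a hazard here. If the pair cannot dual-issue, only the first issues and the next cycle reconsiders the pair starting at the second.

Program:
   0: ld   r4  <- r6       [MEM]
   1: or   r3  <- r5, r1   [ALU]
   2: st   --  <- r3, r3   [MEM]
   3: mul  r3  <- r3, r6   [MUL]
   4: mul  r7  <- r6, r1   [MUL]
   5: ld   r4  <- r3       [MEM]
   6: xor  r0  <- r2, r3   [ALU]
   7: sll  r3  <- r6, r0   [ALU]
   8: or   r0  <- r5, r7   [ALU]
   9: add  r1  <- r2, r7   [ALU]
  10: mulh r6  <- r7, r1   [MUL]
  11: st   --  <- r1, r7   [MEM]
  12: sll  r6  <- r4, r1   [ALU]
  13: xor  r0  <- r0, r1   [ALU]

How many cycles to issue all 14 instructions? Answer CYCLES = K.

CYCLES = 10

  cy0 -> i0+i1 (ld+or) pair
  cy1 -> i2 (st) no-port MEM/MUL
  cy2 -> i3 (mul) no-port MUL/MUL
  cy3 -> i4 (mul) no-port MUL/MEM
  cy4 -> i5+i6 (ld+xor) pair
  cy5 -> i7+i8 (sll+or) pair
  cy6 -> i9 (add) RAW r1
  cy7 -> i10 (mulh) no-port MUL/MEM
  cy8 -> i11+i12 (st+sll) pair
  cy9 -> i13 (xor) tail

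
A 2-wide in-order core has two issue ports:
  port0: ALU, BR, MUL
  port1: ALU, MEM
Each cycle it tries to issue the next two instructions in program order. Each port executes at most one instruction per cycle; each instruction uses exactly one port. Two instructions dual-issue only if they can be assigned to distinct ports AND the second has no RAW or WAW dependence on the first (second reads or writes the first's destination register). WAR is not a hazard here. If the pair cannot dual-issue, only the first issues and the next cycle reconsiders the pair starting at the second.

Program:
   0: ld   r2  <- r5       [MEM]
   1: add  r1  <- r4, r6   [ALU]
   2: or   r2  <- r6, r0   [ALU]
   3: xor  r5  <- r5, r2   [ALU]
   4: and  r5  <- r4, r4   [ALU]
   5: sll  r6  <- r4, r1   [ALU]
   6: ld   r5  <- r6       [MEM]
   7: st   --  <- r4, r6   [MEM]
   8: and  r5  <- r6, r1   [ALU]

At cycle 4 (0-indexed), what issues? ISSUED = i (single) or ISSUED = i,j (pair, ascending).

#0 head=0: ld.MEM add.ALU i0/i1 2-wide
#1 head=2: or.ALU i2 RAW r2
#2 head=3: xor.ALU i3 WAW r5
#3 head=4: and.ALU sll.ALU i4/i5 2-wide
#4 head=6: ld.MEM i6 no-port MEM/MEM
#5 head=7: st.MEM and.ALU i7/i8 2-wide

ISSUED = 6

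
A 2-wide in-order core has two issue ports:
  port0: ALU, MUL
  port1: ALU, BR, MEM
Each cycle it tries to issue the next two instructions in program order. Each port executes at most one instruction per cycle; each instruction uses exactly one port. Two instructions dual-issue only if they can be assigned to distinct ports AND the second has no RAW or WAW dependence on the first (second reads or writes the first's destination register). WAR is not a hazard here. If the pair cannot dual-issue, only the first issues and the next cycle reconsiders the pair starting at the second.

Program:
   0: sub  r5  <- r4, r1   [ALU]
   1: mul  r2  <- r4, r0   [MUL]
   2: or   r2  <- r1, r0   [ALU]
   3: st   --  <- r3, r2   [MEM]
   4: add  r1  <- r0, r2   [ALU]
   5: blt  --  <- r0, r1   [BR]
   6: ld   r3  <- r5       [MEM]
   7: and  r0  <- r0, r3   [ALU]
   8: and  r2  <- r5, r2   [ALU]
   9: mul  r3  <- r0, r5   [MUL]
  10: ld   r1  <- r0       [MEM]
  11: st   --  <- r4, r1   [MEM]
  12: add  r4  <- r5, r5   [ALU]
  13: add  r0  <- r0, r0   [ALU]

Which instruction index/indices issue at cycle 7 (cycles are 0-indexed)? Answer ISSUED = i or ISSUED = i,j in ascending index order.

c0: i0+i1 sub.ALU+mul.MUL  dual
c1: i2 or.ALU  RAW r2
c2: i3+i4 st.MEM+add.ALU  dual
c3: i5 blt.BR  no-port BR/MEM
c4: i6 ld.MEM  RAW r3
c5: i7+i8 and.ALU+and.ALU  dual
c6: i9+i10 mul.MUL+ld.MEM  dual
c7: i11+i12 st.MEM+add.ALU  dual
c8: i13 add.ALU  tail

ISSUED = 11,12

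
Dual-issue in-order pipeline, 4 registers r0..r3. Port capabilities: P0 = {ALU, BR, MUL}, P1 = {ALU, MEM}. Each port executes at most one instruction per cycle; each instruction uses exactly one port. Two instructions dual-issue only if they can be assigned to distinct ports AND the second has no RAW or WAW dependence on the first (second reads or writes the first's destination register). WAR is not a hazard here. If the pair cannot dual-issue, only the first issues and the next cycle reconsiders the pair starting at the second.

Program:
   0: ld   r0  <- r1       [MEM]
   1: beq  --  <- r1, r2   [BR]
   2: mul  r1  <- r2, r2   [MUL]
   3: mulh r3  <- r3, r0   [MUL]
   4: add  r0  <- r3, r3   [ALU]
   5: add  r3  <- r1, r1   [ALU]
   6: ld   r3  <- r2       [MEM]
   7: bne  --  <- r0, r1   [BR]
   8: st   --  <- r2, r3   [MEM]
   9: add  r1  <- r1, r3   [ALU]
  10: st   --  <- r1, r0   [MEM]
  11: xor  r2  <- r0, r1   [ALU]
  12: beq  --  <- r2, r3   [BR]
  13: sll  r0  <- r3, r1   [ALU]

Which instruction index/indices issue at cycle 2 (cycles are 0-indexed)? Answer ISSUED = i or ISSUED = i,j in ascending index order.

ISSUED = 3

0. ld/beq @i0&i1  | dual
1. mul @i2  | no-port MUL/MUL
2. mulh @i3  | RAW r3
3. add/add @i4&i5  | dual
4. ld/bne @i6&i7  | dual
5. st/add @i8&i9  | dual
6. st/xor @i10&i11  | dual
7. beq/sll @i12&i13  | dual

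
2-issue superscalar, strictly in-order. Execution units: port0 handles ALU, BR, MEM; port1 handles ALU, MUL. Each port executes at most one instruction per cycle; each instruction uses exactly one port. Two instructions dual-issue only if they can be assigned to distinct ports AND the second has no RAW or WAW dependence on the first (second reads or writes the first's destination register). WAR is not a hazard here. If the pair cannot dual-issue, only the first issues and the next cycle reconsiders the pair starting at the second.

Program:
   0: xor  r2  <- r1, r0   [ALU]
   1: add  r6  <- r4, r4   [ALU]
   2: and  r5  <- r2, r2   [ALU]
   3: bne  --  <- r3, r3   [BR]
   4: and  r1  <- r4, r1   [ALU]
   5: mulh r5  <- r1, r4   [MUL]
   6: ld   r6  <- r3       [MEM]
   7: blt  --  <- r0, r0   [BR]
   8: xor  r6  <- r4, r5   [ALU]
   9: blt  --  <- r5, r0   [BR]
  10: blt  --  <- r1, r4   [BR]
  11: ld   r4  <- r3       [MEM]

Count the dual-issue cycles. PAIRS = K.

PAIRS = 4

t=0 i0&i1:xor.ALU;add.ALU ; dual
t=1 i2&i3:and.ALU;bne.BR ; dual
t=2 i4:and.ALU ; RAW r1
t=3 i5&i6:mulh.MUL;ld.MEM ; dual
t=4 i7&i8:blt.BR;xor.ALU ; dual
t=5 i9:blt.BR ; no-port BR/BR
t=6 i10:blt.BR ; no-port BR/MEM
t=7 i11:ld.MEM ; tail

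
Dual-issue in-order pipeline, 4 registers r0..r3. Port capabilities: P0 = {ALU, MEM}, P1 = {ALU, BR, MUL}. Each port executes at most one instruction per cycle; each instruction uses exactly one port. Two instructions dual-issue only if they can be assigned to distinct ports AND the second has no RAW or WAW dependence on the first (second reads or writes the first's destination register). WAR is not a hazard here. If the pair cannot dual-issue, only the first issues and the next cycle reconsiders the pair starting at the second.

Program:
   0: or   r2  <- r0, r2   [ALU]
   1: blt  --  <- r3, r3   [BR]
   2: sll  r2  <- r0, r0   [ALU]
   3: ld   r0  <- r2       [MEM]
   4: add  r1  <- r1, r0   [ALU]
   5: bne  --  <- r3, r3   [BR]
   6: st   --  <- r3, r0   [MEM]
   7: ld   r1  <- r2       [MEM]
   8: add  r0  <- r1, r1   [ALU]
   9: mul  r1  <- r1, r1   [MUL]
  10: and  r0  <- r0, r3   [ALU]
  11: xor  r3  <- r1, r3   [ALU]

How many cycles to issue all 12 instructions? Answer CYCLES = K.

#0 head=0: or.ALU+blt.BR i0/i1 2-wide
#1 head=2: sll.ALU i2 RAW r2
#2 head=3: ld.MEM i3 RAW r0
#3 head=4: add.ALU+bne.BR i4/i5 2-wide
#4 head=6: st.MEM i6 no-port MEM/MEM
#5 head=7: ld.MEM i7 RAW r1
#6 head=8: add.ALU+mul.MUL i8/i9 2-wide
#7 head=10: and.ALU+xor.ALU i10/i11 2-wide

CYCLES = 8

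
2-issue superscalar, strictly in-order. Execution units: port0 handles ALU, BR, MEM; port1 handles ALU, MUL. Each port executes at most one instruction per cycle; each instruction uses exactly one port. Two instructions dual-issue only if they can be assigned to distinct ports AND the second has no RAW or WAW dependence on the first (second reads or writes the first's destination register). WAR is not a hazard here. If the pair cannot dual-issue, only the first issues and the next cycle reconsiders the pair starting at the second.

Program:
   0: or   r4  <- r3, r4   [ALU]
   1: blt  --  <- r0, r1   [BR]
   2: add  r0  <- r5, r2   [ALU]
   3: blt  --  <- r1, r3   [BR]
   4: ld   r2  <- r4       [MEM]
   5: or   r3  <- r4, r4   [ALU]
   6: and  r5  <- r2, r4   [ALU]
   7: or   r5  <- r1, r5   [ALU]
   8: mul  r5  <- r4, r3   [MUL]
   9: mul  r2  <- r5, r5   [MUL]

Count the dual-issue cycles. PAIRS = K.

  cy0 -> i0+i1 (or.ALU/blt.BR) 2-wide
  cy1 -> i2+i3 (add.ALU/blt.BR) 2-wide
  cy2 -> i4+i5 (ld.MEM/or.ALU) 2-wide
  cy3 -> i6 (and.ALU) RAW+WAW r5
  cy4 -> i7 (or.ALU) WAW r5
  cy5 -> i8 (mul.MUL) no-port MUL/MUL
  cy6 -> i9 (mul.MUL) tail

PAIRS = 3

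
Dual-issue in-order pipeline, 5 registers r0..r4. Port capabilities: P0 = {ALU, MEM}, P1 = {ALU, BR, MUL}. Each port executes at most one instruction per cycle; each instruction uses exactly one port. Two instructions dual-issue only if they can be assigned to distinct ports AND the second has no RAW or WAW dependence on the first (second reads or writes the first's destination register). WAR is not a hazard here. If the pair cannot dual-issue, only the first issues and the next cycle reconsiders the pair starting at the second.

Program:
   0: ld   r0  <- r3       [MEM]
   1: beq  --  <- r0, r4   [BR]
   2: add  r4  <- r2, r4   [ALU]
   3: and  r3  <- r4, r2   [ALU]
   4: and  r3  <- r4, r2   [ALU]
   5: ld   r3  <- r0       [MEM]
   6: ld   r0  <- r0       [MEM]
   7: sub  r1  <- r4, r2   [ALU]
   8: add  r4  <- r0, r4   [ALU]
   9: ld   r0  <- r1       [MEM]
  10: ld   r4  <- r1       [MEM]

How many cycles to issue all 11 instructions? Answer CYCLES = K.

0. ld @i0  | RAW r0
1. beq;add @i1&i2  | dual
2. and @i3  | WAW r3
3. and @i4  | WAW r3
4. ld @i5  | no-port MEM/MEM
5. ld;sub @i6&i7  | dual
6. add;ld @i8&i9  | dual
7. ld @i10  | tail

CYCLES = 8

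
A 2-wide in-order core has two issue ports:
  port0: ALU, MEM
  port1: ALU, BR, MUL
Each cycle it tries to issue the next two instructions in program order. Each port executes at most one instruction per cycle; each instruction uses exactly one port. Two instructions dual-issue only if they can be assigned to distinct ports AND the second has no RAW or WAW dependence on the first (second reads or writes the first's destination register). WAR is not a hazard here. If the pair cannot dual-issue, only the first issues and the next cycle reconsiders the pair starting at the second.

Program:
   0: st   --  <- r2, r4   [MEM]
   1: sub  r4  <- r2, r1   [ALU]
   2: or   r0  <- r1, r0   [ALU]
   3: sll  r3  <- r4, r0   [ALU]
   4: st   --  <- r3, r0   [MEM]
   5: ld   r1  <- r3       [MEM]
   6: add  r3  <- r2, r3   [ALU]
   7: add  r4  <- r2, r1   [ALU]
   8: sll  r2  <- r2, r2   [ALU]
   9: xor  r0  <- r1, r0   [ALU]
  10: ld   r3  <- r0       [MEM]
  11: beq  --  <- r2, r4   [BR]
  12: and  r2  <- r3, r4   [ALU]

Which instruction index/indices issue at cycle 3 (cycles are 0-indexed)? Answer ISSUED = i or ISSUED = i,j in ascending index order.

[0] i0+i1  st/sub  -- pair
[1] i2  or  -- RAW r0
[2] i3  sll  -- RAW r3
[3] i4  st  -- no-port MEM/MEM
[4] i5+i6  ld/add  -- pair
[5] i7+i8  add/sll  -- pair
[6] i9  xor  -- RAW r0
[7] i10+i11  ld/beq  -- pair
[8] i12  and  -- tail

ISSUED = 4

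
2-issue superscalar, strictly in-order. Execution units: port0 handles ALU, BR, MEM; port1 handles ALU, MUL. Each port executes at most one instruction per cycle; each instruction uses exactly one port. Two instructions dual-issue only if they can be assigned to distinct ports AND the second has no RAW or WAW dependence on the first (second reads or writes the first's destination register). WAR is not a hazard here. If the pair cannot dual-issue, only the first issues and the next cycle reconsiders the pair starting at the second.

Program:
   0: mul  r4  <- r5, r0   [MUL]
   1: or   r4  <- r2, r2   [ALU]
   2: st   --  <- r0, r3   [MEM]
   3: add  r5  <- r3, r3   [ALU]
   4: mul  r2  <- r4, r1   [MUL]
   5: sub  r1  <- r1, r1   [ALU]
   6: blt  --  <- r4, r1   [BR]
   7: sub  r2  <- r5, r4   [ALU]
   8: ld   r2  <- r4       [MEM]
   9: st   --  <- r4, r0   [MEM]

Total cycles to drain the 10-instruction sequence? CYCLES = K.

c0: i0 mul  WAW r4
c1: i1&i2 or;st  2-wide
c2: i3&i4 add;mul  2-wide
c3: i5 sub  RAW r1
c4: i6&i7 blt;sub  2-wide
c5: i8 ld  no-port MEM/MEM
c6: i9 st  tail

CYCLES = 7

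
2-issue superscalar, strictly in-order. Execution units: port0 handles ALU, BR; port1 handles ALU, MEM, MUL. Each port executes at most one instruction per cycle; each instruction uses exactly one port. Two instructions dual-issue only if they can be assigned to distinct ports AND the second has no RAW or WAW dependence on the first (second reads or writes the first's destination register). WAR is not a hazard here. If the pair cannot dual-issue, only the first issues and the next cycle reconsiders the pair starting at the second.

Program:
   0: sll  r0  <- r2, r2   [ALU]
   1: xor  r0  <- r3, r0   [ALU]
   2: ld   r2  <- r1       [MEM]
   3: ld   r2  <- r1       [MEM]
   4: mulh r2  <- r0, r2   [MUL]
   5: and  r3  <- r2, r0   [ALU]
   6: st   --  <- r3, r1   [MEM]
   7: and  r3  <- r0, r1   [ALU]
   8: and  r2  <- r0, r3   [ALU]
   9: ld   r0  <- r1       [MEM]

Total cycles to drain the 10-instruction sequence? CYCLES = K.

CYCLES = 7

c0: i0 sll  RAW+WAW r0
c1: i1&i2 xor+ld  2-wide
c2: i3 ld  no-port MEM/MUL
c3: i4 mulh  RAW r2
c4: i5 and  RAW r3
c5: i6&i7 st+and  2-wide
c6: i8&i9 and+ld  2-wide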